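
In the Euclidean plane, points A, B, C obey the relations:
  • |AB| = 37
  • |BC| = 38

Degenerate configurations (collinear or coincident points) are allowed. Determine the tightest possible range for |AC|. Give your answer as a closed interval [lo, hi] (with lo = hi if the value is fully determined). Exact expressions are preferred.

|AB| ∈ {37}
|BC| ∈ {38}
|AC| ∈ [1, 75]

|AC| ∈ [1, 75]  (≈ [1.0000, 75.0000])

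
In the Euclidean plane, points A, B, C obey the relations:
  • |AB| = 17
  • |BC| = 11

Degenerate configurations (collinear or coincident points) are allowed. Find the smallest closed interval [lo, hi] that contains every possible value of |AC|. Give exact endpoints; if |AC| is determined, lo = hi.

|AC| ∈ [6, 28]  (≈ [6.0000, 28.0000])

|AB| ∈ {17}
|BC| ∈ {11}
|AC| ∈ [6, 28]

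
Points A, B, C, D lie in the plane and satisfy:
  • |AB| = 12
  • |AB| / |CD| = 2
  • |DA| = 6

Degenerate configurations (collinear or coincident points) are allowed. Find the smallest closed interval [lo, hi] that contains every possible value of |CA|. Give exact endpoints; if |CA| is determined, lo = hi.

|AB| ∈ {12}
|AD| ∈ {6}
|CD| ∈ {6}
|BD| ∈ [6, 18]
|AC| ∈ [0, 12]
|BC| ∈ [0, 24]

|CA| ∈ [0, 12]  (≈ [0.0000, 12.0000])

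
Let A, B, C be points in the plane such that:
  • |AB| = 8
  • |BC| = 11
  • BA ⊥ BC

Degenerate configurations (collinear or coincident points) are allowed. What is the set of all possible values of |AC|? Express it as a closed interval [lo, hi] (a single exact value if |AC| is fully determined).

|AC| = √(185)  (≈ 13.6015)

|AB| ∈ {8}
|BC| ∈ {11}
|AC| ∈ {√(185)}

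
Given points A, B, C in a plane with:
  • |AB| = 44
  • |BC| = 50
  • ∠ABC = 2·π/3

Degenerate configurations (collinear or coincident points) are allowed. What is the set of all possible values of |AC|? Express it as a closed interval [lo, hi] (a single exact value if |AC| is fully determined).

|AC| = 2·√(1659)  (≈ 81.4616)

|AB| ∈ {44}
|BC| ∈ {50}
|AC| ∈ {2·√(1659)}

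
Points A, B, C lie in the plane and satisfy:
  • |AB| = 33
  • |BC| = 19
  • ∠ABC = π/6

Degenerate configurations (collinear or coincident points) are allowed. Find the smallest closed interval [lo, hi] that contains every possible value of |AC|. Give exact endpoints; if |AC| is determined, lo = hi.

|AC| = √(1450 - 627·√(3))  (≈ 19.0789)

|AB| ∈ {33}
|BC| ∈ {19}
|AC| ∈ {√(1450 - 627·√(3))}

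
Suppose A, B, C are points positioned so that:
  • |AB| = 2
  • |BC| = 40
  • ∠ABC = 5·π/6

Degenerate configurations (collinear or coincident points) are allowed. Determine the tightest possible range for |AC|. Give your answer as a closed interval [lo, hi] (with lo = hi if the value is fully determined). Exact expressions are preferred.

|AC| = 2·√(20·√(3) + 401)  (≈ 41.7440)

|AB| ∈ {2}
|BC| ∈ {40}
|AC| ∈ {2·√(20·√(3) + 401)}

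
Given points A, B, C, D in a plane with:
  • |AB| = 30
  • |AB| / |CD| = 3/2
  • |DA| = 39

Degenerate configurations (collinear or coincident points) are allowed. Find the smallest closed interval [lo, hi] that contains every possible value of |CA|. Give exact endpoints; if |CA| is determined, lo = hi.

|CA| ∈ [19, 59]  (≈ [19.0000, 59.0000])

|AB| ∈ {30}
|AD| ∈ {39}
|CD| ∈ {20}
|BD| ∈ [9, 69]
|AC| ∈ [19, 59]
|BC| ∈ [0, 89]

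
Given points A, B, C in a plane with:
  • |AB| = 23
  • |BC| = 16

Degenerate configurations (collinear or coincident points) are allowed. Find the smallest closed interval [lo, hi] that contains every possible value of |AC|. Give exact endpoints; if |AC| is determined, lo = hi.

|AC| ∈ [7, 39]  (≈ [7.0000, 39.0000])

|AB| ∈ {23}
|BC| ∈ {16}
|AC| ∈ [7, 39]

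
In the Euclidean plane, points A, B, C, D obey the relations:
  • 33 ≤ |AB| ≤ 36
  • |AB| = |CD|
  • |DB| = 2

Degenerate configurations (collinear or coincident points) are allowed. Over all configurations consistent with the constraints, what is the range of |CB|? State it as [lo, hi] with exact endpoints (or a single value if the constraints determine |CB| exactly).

|AB| ∈ [33, 36]
|BD| ∈ {2}
|CD| ∈ [33, 36]
|AD| ∈ [31, 38]
|BC| ∈ [31, 38]
|AC| ∈ [0, 74]

|CB| ∈ [31, 38]  (≈ [31.0000, 38.0000])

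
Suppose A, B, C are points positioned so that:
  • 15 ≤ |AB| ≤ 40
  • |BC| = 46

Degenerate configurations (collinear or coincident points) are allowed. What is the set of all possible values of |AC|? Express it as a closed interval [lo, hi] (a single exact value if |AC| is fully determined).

|AB| ∈ [15, 40]
|BC| ∈ {46}
|AC| ∈ [6, 86]

|AC| ∈ [6, 86]  (≈ [6.0000, 86.0000])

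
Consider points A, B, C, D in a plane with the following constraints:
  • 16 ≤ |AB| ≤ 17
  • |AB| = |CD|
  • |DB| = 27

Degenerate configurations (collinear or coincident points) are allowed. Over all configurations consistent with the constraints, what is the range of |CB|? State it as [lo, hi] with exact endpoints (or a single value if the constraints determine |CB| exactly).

|CB| ∈ [10, 44]  (≈ [10.0000, 44.0000])

|AB| ∈ [16, 17]
|BD| ∈ {27}
|CD| ∈ [16, 17]
|AD| ∈ [10, 44]
|BC| ∈ [10, 44]
|AC| ∈ [0, 61]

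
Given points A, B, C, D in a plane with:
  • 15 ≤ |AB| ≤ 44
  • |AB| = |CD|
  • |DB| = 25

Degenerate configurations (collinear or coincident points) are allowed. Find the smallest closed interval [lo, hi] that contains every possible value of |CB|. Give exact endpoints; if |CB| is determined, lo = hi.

|AB| ∈ [15, 44]
|BD| ∈ {25}
|CD| ∈ [15, 44]
|AD| ∈ [0, 69]
|BC| ∈ [0, 69]
|AC| ∈ [0, 113]

|CB| ∈ [0, 69]  (≈ [0.0000, 69.0000])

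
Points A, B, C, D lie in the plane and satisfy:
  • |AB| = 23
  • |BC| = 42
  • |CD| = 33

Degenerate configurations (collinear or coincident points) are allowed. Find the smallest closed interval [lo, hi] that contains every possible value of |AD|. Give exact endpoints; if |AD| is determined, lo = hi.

|AB| ∈ {23}
|BC| ∈ {42}
|CD| ∈ {33}
|AC| ∈ [19, 65]
|BD| ∈ [9, 75]
|AD| ∈ [0, 98]

|AD| ∈ [0, 98]  (≈ [0.0000, 98.0000])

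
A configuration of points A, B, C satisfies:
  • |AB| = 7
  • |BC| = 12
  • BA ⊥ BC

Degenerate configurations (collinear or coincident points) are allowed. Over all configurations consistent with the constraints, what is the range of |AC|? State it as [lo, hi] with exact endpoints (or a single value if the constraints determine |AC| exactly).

|AB| ∈ {7}
|BC| ∈ {12}
|AC| ∈ {√(193)}

|AC| = √(193)  (≈ 13.8924)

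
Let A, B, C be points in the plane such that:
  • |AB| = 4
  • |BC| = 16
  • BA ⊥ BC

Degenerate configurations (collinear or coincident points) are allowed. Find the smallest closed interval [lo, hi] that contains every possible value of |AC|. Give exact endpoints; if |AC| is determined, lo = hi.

|AB| ∈ {4}
|BC| ∈ {16}
|AC| ∈ {4·√(17)}

|AC| = 4·√(17)  (≈ 16.4924)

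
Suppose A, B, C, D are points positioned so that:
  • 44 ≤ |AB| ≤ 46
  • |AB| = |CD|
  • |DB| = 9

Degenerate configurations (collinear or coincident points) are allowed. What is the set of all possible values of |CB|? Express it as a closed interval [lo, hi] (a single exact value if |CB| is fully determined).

|CB| ∈ [35, 55]  (≈ [35.0000, 55.0000])

|AB| ∈ [44, 46]
|BD| ∈ {9}
|CD| ∈ [44, 46]
|AD| ∈ [35, 55]
|BC| ∈ [35, 55]
|AC| ∈ [0, 101]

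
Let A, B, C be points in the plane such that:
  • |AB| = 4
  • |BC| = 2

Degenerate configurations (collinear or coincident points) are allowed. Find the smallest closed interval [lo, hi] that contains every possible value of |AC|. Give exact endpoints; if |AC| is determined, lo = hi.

|AB| ∈ {4}
|BC| ∈ {2}
|AC| ∈ [2, 6]

|AC| ∈ [2, 6]  (≈ [2.0000, 6.0000])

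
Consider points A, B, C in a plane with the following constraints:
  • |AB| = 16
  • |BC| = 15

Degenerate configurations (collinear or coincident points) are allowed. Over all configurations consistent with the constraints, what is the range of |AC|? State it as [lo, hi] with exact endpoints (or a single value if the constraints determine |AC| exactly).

|AC| ∈ [1, 31]  (≈ [1.0000, 31.0000])

|AB| ∈ {16}
|BC| ∈ {15}
|AC| ∈ [1, 31]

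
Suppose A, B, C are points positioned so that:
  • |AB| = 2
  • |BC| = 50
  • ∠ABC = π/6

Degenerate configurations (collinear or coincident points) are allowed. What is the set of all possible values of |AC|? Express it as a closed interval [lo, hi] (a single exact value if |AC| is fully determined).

|AB| ∈ {2}
|BC| ∈ {50}
|AC| ∈ {2·√(626 - 25·√(3))}

|AC| = 2·√(626 - 25·√(3))  (≈ 48.2783)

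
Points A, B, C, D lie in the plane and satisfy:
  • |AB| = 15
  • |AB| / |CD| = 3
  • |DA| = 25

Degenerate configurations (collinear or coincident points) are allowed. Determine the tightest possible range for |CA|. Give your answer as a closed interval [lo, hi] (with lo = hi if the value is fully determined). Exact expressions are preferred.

|AB| ∈ {15}
|AD| ∈ {25}
|CD| ∈ {5}
|BD| ∈ [10, 40]
|AC| ∈ [20, 30]
|BC| ∈ [5, 45]

|CA| ∈ [20, 30]  (≈ [20.0000, 30.0000])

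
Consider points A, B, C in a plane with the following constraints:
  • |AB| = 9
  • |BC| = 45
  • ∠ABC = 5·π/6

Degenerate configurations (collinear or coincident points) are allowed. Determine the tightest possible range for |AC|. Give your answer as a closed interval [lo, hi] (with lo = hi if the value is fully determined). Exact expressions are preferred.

|AB| ∈ {9}
|BC| ∈ {45}
|AC| ∈ {9·√(5·√(3) + 26)}

|AC| = 9·√(5·√(3) + 26)  (≈ 52.9857)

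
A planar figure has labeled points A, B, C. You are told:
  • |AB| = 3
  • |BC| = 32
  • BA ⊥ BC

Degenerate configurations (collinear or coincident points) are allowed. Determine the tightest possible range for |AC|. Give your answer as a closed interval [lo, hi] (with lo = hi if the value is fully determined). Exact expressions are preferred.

|AB| ∈ {3}
|BC| ∈ {32}
|AC| ∈ {√(1033)}

|AC| = √(1033)  (≈ 32.1403)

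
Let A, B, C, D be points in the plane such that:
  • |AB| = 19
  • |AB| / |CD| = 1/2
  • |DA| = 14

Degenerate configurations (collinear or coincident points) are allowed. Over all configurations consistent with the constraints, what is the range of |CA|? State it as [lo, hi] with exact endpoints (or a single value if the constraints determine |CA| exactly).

|CA| ∈ [24, 52]  (≈ [24.0000, 52.0000])

|AB| ∈ {19}
|AD| ∈ {14}
|CD| ∈ {38}
|BD| ∈ [5, 33]
|AC| ∈ [24, 52]
|BC| ∈ [5, 71]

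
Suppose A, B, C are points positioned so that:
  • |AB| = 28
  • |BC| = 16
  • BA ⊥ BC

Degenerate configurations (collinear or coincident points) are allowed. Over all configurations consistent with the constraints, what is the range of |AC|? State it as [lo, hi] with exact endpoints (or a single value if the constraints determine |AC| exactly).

|AC| = 4·√(65)  (≈ 32.2490)

|AB| ∈ {28}
|BC| ∈ {16}
|AC| ∈ {4·√(65)}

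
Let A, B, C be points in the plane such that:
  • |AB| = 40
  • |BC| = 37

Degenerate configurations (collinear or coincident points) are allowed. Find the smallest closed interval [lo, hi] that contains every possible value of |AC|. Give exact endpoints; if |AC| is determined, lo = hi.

|AC| ∈ [3, 77]  (≈ [3.0000, 77.0000])

|AB| ∈ {40}
|BC| ∈ {37}
|AC| ∈ [3, 77]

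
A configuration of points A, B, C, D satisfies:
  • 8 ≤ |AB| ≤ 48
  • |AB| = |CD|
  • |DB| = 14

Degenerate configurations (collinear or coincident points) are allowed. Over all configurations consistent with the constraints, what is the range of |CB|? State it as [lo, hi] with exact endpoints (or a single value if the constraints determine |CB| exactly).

|CB| ∈ [0, 62]  (≈ [0.0000, 62.0000])

|AB| ∈ [8, 48]
|BD| ∈ {14}
|CD| ∈ [8, 48]
|AD| ∈ [0, 62]
|BC| ∈ [0, 62]
|AC| ∈ [0, 110]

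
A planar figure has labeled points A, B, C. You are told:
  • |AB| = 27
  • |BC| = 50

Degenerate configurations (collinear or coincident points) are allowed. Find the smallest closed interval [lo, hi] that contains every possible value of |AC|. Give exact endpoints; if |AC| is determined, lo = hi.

|AB| ∈ {27}
|BC| ∈ {50}
|AC| ∈ [23, 77]

|AC| ∈ [23, 77]  (≈ [23.0000, 77.0000])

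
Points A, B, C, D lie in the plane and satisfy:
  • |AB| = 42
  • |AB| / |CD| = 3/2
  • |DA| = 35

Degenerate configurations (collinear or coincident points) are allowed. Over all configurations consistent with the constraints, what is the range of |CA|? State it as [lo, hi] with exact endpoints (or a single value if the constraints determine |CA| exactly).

|CA| ∈ [7, 63]  (≈ [7.0000, 63.0000])

|AB| ∈ {42}
|AD| ∈ {35}
|CD| ∈ {28}
|BD| ∈ [7, 77]
|AC| ∈ [7, 63]
|BC| ∈ [0, 105]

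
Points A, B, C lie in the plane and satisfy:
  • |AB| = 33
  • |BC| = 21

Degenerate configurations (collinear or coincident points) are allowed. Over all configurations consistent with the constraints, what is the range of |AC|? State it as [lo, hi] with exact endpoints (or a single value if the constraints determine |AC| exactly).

|AB| ∈ {33}
|BC| ∈ {21}
|AC| ∈ [12, 54]

|AC| ∈ [12, 54]  (≈ [12.0000, 54.0000])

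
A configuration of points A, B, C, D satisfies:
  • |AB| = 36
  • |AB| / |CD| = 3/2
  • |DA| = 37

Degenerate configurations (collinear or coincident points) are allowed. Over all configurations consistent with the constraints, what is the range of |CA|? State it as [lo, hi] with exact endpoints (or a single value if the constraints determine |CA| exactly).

|AB| ∈ {36}
|AD| ∈ {37}
|CD| ∈ {24}
|BD| ∈ [1, 73]
|AC| ∈ [13, 61]
|BC| ∈ [0, 97]

|CA| ∈ [13, 61]  (≈ [13.0000, 61.0000])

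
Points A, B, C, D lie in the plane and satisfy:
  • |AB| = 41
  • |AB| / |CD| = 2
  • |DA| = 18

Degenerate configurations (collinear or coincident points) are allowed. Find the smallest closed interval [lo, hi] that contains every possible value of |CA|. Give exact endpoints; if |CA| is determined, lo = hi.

|CA| ∈ [5/2, 77/2]  (≈ [2.5000, 38.5000])

|AB| ∈ {41}
|AD| ∈ {18}
|CD| ∈ {41/2}
|BD| ∈ [23, 59]
|AC| ∈ [5/2, 77/2]
|BC| ∈ [5/2, 159/2]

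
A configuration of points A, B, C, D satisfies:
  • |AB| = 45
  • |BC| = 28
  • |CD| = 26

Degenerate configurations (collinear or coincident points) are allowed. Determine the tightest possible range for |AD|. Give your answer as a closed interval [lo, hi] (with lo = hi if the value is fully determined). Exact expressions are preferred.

|AD| ∈ [0, 99]  (≈ [0.0000, 99.0000])

|AB| ∈ {45}
|BC| ∈ {28}
|CD| ∈ {26}
|AC| ∈ [17, 73]
|BD| ∈ [2, 54]
|AD| ∈ [0, 99]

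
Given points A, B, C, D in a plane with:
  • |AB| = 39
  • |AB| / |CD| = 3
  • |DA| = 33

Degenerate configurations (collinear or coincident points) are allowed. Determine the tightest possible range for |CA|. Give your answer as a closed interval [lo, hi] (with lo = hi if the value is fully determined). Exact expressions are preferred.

|AB| ∈ {39}
|AD| ∈ {33}
|CD| ∈ {13}
|BD| ∈ [6, 72]
|AC| ∈ [20, 46]
|BC| ∈ [0, 85]

|CA| ∈ [20, 46]  (≈ [20.0000, 46.0000])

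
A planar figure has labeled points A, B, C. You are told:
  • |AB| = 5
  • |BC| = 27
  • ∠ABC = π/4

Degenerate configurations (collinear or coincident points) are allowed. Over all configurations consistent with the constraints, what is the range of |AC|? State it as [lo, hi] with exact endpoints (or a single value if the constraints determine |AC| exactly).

|AB| ∈ {5}
|BC| ∈ {27}
|AC| ∈ {√(754 - 135·√(2))}

|AC| = √(754 - 135·√(2))  (≈ 23.7293)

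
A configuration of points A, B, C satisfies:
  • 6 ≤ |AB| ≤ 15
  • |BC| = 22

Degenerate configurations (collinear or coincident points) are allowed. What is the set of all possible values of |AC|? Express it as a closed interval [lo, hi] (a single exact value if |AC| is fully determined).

|AC| ∈ [7, 37]  (≈ [7.0000, 37.0000])

|AB| ∈ [6, 15]
|BC| ∈ {22}
|AC| ∈ [7, 37]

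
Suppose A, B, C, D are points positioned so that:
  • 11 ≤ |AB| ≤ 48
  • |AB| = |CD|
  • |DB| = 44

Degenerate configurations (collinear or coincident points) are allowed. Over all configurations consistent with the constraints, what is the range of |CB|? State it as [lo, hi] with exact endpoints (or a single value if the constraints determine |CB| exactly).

|CB| ∈ [0, 92]  (≈ [0.0000, 92.0000])

|AB| ∈ [11, 48]
|BD| ∈ {44}
|CD| ∈ [11, 48]
|AD| ∈ [0, 92]
|BC| ∈ [0, 92]
|AC| ∈ [0, 140]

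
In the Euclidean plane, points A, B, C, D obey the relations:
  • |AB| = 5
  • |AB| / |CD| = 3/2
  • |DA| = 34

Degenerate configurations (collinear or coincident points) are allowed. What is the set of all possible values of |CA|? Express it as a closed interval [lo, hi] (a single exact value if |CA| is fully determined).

|CA| ∈ [92/3, 112/3]  (≈ [30.6667, 37.3333])

|AB| ∈ {5}
|AD| ∈ {34}
|CD| ∈ {10/3}
|BD| ∈ [29, 39]
|AC| ∈ [92/3, 112/3]
|BC| ∈ [77/3, 127/3]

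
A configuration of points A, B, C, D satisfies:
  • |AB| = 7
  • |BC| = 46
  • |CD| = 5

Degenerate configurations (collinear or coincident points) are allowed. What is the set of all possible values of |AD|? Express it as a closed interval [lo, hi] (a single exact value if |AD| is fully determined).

|AB| ∈ {7}
|BC| ∈ {46}
|CD| ∈ {5}
|AC| ∈ [39, 53]
|BD| ∈ [41, 51]
|AD| ∈ [34, 58]

|AD| ∈ [34, 58]  (≈ [34.0000, 58.0000])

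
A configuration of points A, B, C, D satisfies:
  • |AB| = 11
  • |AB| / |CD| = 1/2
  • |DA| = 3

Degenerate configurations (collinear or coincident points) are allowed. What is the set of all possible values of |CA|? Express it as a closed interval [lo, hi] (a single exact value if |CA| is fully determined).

|AB| ∈ {11}
|AD| ∈ {3}
|CD| ∈ {22}
|BD| ∈ [8, 14]
|AC| ∈ [19, 25]
|BC| ∈ [8, 36]

|CA| ∈ [19, 25]  (≈ [19.0000, 25.0000])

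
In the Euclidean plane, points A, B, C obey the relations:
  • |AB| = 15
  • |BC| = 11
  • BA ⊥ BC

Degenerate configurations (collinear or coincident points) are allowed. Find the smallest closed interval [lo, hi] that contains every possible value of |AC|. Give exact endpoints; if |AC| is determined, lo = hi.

|AB| ∈ {15}
|BC| ∈ {11}
|AC| ∈ {√(346)}

|AC| = √(346)  (≈ 18.6011)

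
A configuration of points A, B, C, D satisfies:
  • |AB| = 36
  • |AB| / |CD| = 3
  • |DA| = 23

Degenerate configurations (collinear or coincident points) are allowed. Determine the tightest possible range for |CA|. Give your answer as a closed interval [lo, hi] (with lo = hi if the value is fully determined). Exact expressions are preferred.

|AB| ∈ {36}
|AD| ∈ {23}
|CD| ∈ {12}
|BD| ∈ [13, 59]
|AC| ∈ [11, 35]
|BC| ∈ [1, 71]

|CA| ∈ [11, 35]  (≈ [11.0000, 35.0000])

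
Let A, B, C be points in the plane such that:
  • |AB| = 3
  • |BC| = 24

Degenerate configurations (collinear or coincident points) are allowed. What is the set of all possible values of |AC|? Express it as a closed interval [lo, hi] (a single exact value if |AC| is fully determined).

|AB| ∈ {3}
|BC| ∈ {24}
|AC| ∈ [21, 27]

|AC| ∈ [21, 27]  (≈ [21.0000, 27.0000])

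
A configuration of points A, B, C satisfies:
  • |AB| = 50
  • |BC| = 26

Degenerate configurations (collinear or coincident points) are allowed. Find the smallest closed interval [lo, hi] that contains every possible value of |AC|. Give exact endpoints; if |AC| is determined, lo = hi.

|AB| ∈ {50}
|BC| ∈ {26}
|AC| ∈ [24, 76]

|AC| ∈ [24, 76]  (≈ [24.0000, 76.0000])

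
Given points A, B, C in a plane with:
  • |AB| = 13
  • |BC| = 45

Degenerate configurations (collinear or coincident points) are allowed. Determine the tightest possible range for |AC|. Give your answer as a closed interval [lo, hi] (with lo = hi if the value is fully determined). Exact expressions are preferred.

|AB| ∈ {13}
|BC| ∈ {45}
|AC| ∈ [32, 58]

|AC| ∈ [32, 58]  (≈ [32.0000, 58.0000])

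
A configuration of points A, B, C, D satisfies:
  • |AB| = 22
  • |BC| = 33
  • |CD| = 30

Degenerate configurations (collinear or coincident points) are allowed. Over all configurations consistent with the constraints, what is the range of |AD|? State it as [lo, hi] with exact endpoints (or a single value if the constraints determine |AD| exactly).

|AD| ∈ [0, 85]  (≈ [0.0000, 85.0000])

|AB| ∈ {22}
|BC| ∈ {33}
|CD| ∈ {30}
|AC| ∈ [11, 55]
|BD| ∈ [3, 63]
|AD| ∈ [0, 85]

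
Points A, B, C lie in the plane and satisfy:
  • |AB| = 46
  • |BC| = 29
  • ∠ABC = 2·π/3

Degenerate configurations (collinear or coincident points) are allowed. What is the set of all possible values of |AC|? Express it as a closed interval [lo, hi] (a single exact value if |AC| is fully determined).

|AB| ∈ {46}
|BC| ∈ {29}
|AC| ∈ {√(4291)}

|AC| = √(4291)  (≈ 65.5057)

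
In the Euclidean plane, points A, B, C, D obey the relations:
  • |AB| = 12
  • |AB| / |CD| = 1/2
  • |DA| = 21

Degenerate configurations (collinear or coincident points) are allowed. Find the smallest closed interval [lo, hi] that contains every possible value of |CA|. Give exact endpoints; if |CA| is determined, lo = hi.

|CA| ∈ [3, 45]  (≈ [3.0000, 45.0000])

|AB| ∈ {12}
|AD| ∈ {21}
|CD| ∈ {24}
|BD| ∈ [9, 33]
|AC| ∈ [3, 45]
|BC| ∈ [0, 57]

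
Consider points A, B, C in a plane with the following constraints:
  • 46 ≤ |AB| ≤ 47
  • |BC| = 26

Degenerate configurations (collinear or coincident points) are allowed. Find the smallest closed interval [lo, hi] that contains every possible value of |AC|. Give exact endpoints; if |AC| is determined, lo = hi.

|AC| ∈ [20, 73]  (≈ [20.0000, 73.0000])

|AB| ∈ [46, 47]
|BC| ∈ {26}
|AC| ∈ [20, 73]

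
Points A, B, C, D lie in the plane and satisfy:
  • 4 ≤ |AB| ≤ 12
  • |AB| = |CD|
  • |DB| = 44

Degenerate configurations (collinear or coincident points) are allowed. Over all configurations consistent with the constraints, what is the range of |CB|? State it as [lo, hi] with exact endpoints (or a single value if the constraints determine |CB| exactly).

|AB| ∈ [4, 12]
|BD| ∈ {44}
|CD| ∈ [4, 12]
|AD| ∈ [32, 56]
|BC| ∈ [32, 56]
|AC| ∈ [20, 68]

|CB| ∈ [32, 56]  (≈ [32.0000, 56.0000])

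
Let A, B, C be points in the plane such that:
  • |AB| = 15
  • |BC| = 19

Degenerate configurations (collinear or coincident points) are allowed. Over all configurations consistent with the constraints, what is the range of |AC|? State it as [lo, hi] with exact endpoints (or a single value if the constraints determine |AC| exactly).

|AC| ∈ [4, 34]  (≈ [4.0000, 34.0000])

|AB| ∈ {15}
|BC| ∈ {19}
|AC| ∈ [4, 34]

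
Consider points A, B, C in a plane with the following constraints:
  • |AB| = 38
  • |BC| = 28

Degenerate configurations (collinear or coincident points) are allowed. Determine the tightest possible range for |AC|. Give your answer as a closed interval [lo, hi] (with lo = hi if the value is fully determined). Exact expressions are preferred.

|AB| ∈ {38}
|BC| ∈ {28}
|AC| ∈ [10, 66]

|AC| ∈ [10, 66]  (≈ [10.0000, 66.0000])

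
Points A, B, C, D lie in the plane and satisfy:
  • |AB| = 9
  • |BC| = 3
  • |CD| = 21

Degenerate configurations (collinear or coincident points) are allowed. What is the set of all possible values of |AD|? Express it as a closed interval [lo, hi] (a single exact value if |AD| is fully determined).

|AD| ∈ [9, 33]  (≈ [9.0000, 33.0000])

|AB| ∈ {9}
|BC| ∈ {3}
|CD| ∈ {21}
|AC| ∈ [6, 12]
|BD| ∈ [18, 24]
|AD| ∈ [9, 33]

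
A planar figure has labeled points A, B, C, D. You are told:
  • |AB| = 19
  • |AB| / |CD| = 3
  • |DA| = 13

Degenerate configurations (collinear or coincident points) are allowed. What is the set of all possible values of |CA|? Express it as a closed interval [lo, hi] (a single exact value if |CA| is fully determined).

|CA| ∈ [20/3, 58/3]  (≈ [6.6667, 19.3333])

|AB| ∈ {19}
|AD| ∈ {13}
|CD| ∈ {19/3}
|BD| ∈ [6, 32]
|AC| ∈ [20/3, 58/3]
|BC| ∈ [0, 115/3]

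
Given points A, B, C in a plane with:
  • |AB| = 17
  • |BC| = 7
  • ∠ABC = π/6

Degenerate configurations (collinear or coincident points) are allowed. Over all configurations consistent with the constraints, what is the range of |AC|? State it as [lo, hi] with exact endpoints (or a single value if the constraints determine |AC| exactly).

|AB| ∈ {17}
|BC| ∈ {7}
|AC| ∈ {√(338 - 119·√(3))}

|AC| = √(338 - 119·√(3))  (≈ 11.4842)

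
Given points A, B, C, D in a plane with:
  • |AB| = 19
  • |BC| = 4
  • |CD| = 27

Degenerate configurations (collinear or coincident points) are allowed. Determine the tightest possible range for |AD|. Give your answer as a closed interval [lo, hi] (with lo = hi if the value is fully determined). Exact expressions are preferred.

|AD| ∈ [4, 50]  (≈ [4.0000, 50.0000])

|AB| ∈ {19}
|BC| ∈ {4}
|CD| ∈ {27}
|AC| ∈ [15, 23]
|BD| ∈ [23, 31]
|AD| ∈ [4, 50]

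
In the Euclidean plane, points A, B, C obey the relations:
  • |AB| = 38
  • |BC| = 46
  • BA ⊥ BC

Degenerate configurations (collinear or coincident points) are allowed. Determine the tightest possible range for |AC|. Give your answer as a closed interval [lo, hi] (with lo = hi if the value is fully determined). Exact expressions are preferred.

|AC| = 2·√(890)  (≈ 59.6657)

|AB| ∈ {38}
|BC| ∈ {46}
|AC| ∈ {2·√(890)}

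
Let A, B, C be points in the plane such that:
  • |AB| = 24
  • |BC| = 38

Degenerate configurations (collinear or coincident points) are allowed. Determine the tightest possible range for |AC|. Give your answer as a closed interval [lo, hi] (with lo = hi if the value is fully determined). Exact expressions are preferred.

|AB| ∈ {24}
|BC| ∈ {38}
|AC| ∈ [14, 62]

|AC| ∈ [14, 62]  (≈ [14.0000, 62.0000])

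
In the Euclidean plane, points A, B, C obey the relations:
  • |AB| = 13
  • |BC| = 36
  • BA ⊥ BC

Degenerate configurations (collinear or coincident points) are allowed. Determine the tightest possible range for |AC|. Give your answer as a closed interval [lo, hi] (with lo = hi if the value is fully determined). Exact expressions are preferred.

|AC| = √(1465)  (≈ 38.2753)

|AB| ∈ {13}
|BC| ∈ {36}
|AC| ∈ {√(1465)}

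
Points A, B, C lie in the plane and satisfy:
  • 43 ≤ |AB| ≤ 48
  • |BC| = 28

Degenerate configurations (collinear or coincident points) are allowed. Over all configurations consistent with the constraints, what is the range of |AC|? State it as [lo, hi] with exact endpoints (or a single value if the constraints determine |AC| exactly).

|AC| ∈ [15, 76]  (≈ [15.0000, 76.0000])

|AB| ∈ [43, 48]
|BC| ∈ {28}
|AC| ∈ [15, 76]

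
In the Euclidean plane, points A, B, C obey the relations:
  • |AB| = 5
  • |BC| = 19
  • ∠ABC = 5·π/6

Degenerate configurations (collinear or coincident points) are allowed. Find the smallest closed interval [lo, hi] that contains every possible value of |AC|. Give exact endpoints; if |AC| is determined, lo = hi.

|AB| ∈ {5}
|BC| ∈ {19}
|AC| ∈ {√(95·√(3) + 386)}

|AC| = √(95·√(3) + 386)  (≈ 23.4637)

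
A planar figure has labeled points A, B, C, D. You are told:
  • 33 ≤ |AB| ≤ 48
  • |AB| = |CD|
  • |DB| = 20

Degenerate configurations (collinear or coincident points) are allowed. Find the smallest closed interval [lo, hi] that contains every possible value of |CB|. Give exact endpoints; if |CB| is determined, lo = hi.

|AB| ∈ [33, 48]
|BD| ∈ {20}
|CD| ∈ [33, 48]
|AD| ∈ [13, 68]
|BC| ∈ [13, 68]
|AC| ∈ [0, 116]

|CB| ∈ [13, 68]  (≈ [13.0000, 68.0000])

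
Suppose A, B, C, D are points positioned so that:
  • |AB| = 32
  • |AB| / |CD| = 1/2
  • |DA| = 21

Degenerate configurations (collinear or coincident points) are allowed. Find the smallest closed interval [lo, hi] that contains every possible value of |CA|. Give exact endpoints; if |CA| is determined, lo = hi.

|AB| ∈ {32}
|AD| ∈ {21}
|CD| ∈ {64}
|BD| ∈ [11, 53]
|AC| ∈ [43, 85]
|BC| ∈ [11, 117]

|CA| ∈ [43, 85]  (≈ [43.0000, 85.0000])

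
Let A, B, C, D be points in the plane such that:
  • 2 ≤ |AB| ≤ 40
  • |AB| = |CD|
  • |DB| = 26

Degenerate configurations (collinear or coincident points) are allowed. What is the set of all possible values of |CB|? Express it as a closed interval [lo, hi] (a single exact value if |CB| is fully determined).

|AB| ∈ [2, 40]
|BD| ∈ {26}
|CD| ∈ [2, 40]
|AD| ∈ [0, 66]
|BC| ∈ [0, 66]
|AC| ∈ [0, 106]

|CB| ∈ [0, 66]  (≈ [0.0000, 66.0000])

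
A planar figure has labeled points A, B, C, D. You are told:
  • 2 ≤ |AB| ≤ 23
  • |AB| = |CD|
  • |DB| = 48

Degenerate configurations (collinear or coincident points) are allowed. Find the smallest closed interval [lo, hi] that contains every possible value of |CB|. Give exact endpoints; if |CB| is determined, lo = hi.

|CB| ∈ [25, 71]  (≈ [25.0000, 71.0000])

|AB| ∈ [2, 23]
|BD| ∈ {48}
|CD| ∈ [2, 23]
|AD| ∈ [25, 71]
|BC| ∈ [25, 71]
|AC| ∈ [2, 94]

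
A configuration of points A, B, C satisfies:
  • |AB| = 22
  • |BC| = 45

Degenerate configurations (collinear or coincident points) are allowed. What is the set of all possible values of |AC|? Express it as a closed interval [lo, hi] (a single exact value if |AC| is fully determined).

|AC| ∈ [23, 67]  (≈ [23.0000, 67.0000])

|AB| ∈ {22}
|BC| ∈ {45}
|AC| ∈ [23, 67]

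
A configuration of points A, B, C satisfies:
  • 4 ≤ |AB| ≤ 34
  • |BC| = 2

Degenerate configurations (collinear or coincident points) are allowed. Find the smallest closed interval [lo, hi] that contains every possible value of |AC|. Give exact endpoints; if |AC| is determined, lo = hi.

|AC| ∈ [2, 36]  (≈ [2.0000, 36.0000])

|AB| ∈ [4, 34]
|BC| ∈ {2}
|AC| ∈ [2, 36]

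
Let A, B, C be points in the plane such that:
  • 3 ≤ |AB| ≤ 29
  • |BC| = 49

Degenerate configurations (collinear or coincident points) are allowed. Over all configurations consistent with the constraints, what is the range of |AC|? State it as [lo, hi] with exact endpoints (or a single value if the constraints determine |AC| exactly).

|AC| ∈ [20, 78]  (≈ [20.0000, 78.0000])

|AB| ∈ [3, 29]
|BC| ∈ {49}
|AC| ∈ [20, 78]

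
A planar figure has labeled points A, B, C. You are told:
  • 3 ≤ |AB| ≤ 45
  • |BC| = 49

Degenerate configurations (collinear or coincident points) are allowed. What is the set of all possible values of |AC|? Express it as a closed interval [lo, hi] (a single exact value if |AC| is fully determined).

|AB| ∈ [3, 45]
|BC| ∈ {49}
|AC| ∈ [4, 94]

|AC| ∈ [4, 94]  (≈ [4.0000, 94.0000])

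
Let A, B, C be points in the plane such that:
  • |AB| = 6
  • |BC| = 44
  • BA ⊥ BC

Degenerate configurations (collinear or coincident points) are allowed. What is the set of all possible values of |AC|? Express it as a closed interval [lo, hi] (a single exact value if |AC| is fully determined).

|AC| = 2·√(493)  (≈ 44.4072)

|AB| ∈ {6}
|BC| ∈ {44}
|AC| ∈ {2·√(493)}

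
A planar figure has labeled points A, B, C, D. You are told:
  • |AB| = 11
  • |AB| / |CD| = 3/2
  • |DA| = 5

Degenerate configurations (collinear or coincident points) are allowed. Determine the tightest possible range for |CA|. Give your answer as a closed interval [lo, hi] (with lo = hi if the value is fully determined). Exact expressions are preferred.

|AB| ∈ {11}
|AD| ∈ {5}
|CD| ∈ {22/3}
|BD| ∈ [6, 16]
|AC| ∈ [7/3, 37/3]
|BC| ∈ [0, 70/3]

|CA| ∈ [7/3, 37/3]  (≈ [2.3333, 12.3333])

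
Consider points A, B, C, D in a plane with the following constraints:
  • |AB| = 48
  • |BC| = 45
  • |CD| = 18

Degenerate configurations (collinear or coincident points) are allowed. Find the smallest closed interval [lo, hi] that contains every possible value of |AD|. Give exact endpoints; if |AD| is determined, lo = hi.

|AD| ∈ [0, 111]  (≈ [0.0000, 111.0000])

|AB| ∈ {48}
|BC| ∈ {45}
|CD| ∈ {18}
|AC| ∈ [3, 93]
|BD| ∈ [27, 63]
|AD| ∈ [0, 111]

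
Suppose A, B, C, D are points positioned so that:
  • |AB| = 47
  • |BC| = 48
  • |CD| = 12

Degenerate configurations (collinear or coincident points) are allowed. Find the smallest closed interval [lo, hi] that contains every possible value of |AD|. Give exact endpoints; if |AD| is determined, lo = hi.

|AD| ∈ [0, 107]  (≈ [0.0000, 107.0000])

|AB| ∈ {47}
|BC| ∈ {48}
|CD| ∈ {12}
|AC| ∈ [1, 95]
|BD| ∈ [36, 60]
|AD| ∈ [0, 107]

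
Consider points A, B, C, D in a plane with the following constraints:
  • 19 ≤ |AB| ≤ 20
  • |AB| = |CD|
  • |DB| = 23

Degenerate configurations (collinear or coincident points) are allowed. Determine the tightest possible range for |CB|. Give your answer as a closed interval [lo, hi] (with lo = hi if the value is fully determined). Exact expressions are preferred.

|CB| ∈ [3, 43]  (≈ [3.0000, 43.0000])

|AB| ∈ [19, 20]
|BD| ∈ {23}
|CD| ∈ [19, 20]
|AD| ∈ [3, 43]
|BC| ∈ [3, 43]
|AC| ∈ [0, 63]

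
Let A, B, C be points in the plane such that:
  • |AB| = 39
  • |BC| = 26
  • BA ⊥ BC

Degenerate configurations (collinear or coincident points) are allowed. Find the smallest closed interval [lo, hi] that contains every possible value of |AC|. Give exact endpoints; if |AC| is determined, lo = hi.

|AB| ∈ {39}
|BC| ∈ {26}
|AC| ∈ {13·√(13)}

|AC| = 13·√(13)  (≈ 46.8722)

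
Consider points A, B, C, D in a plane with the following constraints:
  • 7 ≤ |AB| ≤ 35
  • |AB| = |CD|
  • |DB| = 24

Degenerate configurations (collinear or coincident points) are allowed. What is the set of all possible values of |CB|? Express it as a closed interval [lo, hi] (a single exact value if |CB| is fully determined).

|AB| ∈ [7, 35]
|BD| ∈ {24}
|CD| ∈ [7, 35]
|AD| ∈ [0, 59]
|BC| ∈ [0, 59]
|AC| ∈ [0, 94]

|CB| ∈ [0, 59]  (≈ [0.0000, 59.0000])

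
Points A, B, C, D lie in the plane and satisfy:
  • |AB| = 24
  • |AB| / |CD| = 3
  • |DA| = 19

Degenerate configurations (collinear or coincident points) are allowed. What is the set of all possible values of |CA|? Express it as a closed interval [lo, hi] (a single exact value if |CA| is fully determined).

|AB| ∈ {24}
|AD| ∈ {19}
|CD| ∈ {8}
|BD| ∈ [5, 43]
|AC| ∈ [11, 27]
|BC| ∈ [0, 51]

|CA| ∈ [11, 27]  (≈ [11.0000, 27.0000])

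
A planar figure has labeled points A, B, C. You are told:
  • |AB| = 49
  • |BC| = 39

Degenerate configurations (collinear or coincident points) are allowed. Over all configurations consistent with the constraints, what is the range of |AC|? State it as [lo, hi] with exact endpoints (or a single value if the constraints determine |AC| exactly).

|AC| ∈ [10, 88]  (≈ [10.0000, 88.0000])

|AB| ∈ {49}
|BC| ∈ {39}
|AC| ∈ [10, 88]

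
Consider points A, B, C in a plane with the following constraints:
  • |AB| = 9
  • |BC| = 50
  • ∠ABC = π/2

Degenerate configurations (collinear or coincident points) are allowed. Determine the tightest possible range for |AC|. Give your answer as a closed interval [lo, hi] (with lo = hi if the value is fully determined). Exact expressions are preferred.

|AC| = √(2581)  (≈ 50.8035)

|AB| ∈ {9}
|BC| ∈ {50}
|AC| ∈ {√(2581)}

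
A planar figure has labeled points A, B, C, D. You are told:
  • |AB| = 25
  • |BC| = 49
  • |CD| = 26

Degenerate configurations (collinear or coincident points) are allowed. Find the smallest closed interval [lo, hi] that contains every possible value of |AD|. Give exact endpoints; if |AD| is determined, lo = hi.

|AB| ∈ {25}
|BC| ∈ {49}
|CD| ∈ {26}
|AC| ∈ [24, 74]
|BD| ∈ [23, 75]
|AD| ∈ [0, 100]

|AD| ∈ [0, 100]  (≈ [0.0000, 100.0000])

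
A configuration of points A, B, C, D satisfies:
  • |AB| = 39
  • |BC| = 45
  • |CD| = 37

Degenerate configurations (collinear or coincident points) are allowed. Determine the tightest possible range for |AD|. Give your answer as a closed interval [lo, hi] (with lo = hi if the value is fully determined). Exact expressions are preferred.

|AB| ∈ {39}
|BC| ∈ {45}
|CD| ∈ {37}
|AC| ∈ [6, 84]
|BD| ∈ [8, 82]
|AD| ∈ [0, 121]

|AD| ∈ [0, 121]  (≈ [0.0000, 121.0000])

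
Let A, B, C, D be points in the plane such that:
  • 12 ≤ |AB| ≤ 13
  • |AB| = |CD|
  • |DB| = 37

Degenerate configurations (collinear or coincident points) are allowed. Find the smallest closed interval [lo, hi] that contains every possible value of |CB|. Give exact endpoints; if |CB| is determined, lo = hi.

|AB| ∈ [12, 13]
|BD| ∈ {37}
|CD| ∈ [12, 13]
|AD| ∈ [24, 50]
|BC| ∈ [24, 50]
|AC| ∈ [11, 63]

|CB| ∈ [24, 50]  (≈ [24.0000, 50.0000])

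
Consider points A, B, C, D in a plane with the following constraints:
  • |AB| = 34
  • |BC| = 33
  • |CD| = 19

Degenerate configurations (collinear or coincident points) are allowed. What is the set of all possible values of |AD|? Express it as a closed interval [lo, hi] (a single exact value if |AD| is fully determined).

|AD| ∈ [0, 86]  (≈ [0.0000, 86.0000])

|AB| ∈ {34}
|BC| ∈ {33}
|CD| ∈ {19}
|AC| ∈ [1, 67]
|BD| ∈ [14, 52]
|AD| ∈ [0, 86]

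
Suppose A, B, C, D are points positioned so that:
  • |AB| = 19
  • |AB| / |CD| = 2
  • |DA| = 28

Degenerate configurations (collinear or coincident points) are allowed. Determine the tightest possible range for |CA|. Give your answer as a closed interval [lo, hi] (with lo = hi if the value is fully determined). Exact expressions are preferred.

|AB| ∈ {19}
|AD| ∈ {28}
|CD| ∈ {19/2}
|BD| ∈ [9, 47]
|AC| ∈ [37/2, 75/2]
|BC| ∈ [0, 113/2]

|CA| ∈ [37/2, 75/2]  (≈ [18.5000, 37.5000])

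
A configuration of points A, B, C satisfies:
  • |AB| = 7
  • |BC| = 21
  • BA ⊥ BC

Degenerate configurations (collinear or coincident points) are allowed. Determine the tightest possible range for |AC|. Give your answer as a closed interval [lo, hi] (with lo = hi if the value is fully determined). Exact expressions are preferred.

|AC| = 7·√(10)  (≈ 22.1359)

|AB| ∈ {7}
|BC| ∈ {21}
|AC| ∈ {7·√(10)}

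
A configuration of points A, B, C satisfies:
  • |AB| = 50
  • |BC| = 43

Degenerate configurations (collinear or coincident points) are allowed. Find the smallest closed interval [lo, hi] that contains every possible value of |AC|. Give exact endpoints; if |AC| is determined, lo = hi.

|AC| ∈ [7, 93]  (≈ [7.0000, 93.0000])

|AB| ∈ {50}
|BC| ∈ {43}
|AC| ∈ [7, 93]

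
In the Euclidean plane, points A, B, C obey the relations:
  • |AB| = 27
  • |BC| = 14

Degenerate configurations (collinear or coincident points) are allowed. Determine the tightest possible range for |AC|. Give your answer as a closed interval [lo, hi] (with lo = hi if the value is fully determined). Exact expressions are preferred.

|AC| ∈ [13, 41]  (≈ [13.0000, 41.0000])

|AB| ∈ {27}
|BC| ∈ {14}
|AC| ∈ [13, 41]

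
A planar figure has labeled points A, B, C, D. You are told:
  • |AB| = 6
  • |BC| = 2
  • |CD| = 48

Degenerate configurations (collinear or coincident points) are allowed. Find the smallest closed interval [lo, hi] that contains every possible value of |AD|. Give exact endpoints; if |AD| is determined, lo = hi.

|AD| ∈ [40, 56]  (≈ [40.0000, 56.0000])

|AB| ∈ {6}
|BC| ∈ {2}
|CD| ∈ {48}
|AC| ∈ [4, 8]
|BD| ∈ [46, 50]
|AD| ∈ [40, 56]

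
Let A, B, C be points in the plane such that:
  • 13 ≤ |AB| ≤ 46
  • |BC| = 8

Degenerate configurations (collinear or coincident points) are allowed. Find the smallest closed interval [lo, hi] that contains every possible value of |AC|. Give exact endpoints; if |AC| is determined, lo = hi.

|AC| ∈ [5, 54]  (≈ [5.0000, 54.0000])

|AB| ∈ [13, 46]
|BC| ∈ {8}
|AC| ∈ [5, 54]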